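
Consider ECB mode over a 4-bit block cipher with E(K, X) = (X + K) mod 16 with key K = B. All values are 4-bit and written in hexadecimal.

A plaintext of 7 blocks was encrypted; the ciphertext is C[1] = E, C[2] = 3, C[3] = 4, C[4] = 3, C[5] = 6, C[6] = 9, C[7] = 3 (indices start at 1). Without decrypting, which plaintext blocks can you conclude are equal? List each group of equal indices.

P[2] = P[4] = P[7]

ECB encrypts each block independently with the same key, so equal ciphertext blocks imply equal plaintext blocks.
C[2] = C[4] = C[7] = 3, so P[2] = P[4] = P[7].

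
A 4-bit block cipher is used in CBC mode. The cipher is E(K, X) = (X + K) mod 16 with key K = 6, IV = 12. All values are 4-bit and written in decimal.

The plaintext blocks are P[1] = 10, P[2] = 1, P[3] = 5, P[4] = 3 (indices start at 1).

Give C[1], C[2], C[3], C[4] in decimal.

C[1] = 12, C[2] = 3, C[3] = 12, C[4] = 5

CBC encryption: C_i = E(K, P_i ⊕ C_{i−1}), with C_{0} = IV.
C[1]: P[1] ⊕ 12 = 6; E(K, 6) = 12.
C[2]: P[2] ⊕ 12 = 13; E(K, 13) = 3.
C[3]: P[3] ⊕ 3 = 6; E(K, 6) = 12.
C[4]: P[4] ⊕ 12 = 15; E(K, 15) = 5.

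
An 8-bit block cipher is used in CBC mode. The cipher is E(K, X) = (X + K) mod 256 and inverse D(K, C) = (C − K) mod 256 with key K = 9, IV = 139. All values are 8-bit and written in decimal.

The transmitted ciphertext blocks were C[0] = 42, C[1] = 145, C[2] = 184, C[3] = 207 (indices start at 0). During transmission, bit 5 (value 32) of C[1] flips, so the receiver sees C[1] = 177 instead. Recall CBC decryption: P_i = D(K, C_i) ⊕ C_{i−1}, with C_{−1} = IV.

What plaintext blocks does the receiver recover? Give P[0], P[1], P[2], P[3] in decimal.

P[0] = 170, P[1] = 130, P[2] = 30, P[3] = 126

Only C[1] changed, to 177. In CBC, a change in C_i garbles P_i and flips the same bit in P_{i+1}. Decrypting the received ciphertext:
P[0]: D(K, 42) = 33; 33 ⊕ 139 = 170.
P[1]: D(K, 177) = 168; 168 ⊕ 42 = 130.
P[2]: D(K, 184) = 175; 175 ⊕ 177 = 30.
P[3]: D(K, 207) = 198; 198 ⊕ 184 = 126.
Blocks that differ from the original plaintext: P[1], P[2].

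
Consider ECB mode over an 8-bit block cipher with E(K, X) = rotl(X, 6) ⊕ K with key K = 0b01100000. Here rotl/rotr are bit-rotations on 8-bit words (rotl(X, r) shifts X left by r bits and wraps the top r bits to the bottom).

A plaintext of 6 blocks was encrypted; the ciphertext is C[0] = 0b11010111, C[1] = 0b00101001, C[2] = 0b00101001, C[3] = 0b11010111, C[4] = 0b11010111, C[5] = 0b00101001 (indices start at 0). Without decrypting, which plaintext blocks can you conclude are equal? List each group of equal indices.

ECB encrypts each block independently with the same key, so equal ciphertext blocks imply equal plaintext blocks.
C[0] = C[3] = C[4] = 0b11010111, so P[0] = P[3] = P[4].
C[1] = C[2] = C[5] = 0b00101001, so P[1] = P[2] = P[5].

P[0] = P[3] = P[4]; P[1] = P[2] = P[5]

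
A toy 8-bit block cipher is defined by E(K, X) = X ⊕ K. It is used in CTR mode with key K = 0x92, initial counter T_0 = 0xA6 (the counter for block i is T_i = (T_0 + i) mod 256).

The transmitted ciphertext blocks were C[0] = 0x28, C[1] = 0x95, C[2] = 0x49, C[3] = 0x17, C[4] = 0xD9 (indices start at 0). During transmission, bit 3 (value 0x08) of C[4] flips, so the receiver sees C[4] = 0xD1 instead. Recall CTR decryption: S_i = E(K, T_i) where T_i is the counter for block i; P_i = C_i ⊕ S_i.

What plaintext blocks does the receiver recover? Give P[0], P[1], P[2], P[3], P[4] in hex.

P[0] = 0x1C, P[1] = 0xA0, P[2] = 0x73, P[3] = 0x2C, P[4] = 0xE9

Only C[4] changed, to 0xD1. In CTR, a change in C_i flips the same bit in P_i only; the keystream is unaffected. Decrypting the received ciphertext:
P[0]: T = 0xA6, S = E(K, T) = 0x34; 0x28 ⊕ 0x34 = 0x1C.
P[1]: T = 0xA7, S = E(K, T) = 0x35; 0x95 ⊕ 0x35 = 0xA0.
P[2]: T = 0xA8, S = E(K, T) = 0x3A; 0x49 ⊕ 0x3A = 0x73.
P[3]: T = 0xA9, S = E(K, T) = 0x3B; 0x17 ⊕ 0x3B = 0x2C.
P[4]: T = 0xAA, S = E(K, T) = 0x38; 0xD1 ⊕ 0x38 = 0xE9.
Blocks that differ from the original plaintext: P[4].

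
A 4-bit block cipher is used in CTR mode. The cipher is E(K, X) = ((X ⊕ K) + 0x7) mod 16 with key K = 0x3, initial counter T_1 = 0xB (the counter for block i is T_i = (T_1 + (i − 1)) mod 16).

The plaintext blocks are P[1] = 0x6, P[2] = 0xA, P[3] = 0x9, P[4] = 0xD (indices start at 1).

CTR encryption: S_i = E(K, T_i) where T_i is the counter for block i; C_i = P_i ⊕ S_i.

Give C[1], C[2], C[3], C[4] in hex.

C[1]: T = 0xB, S = E(K, T) = 0xF; 0x6 ⊕ 0xF = 0x9.
C[2]: T = 0xC, S = E(K, T) = 0x6; 0xA ⊕ 0x6 = 0xC.
C[3]: T = 0xD, S = E(K, T) = 0x5; 0x9 ⊕ 0x5 = 0xC.
C[4]: T = 0xE, S = E(K, T) = 0x4; 0xD ⊕ 0x4 = 0x9.

C[1] = 0x9, C[2] = 0xC, C[3] = 0xC, C[4] = 0x9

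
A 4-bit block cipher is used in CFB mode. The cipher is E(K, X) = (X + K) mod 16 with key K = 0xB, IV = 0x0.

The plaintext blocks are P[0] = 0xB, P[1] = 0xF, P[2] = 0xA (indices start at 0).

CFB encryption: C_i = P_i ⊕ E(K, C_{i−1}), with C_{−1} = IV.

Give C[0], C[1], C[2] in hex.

C[0]: E(K, 0x0) = 0xB; 0xB ⊕ 0xB = 0x0.
C[1]: E(K, 0x0) = 0xB; 0xF ⊕ 0xB = 0x4.
C[2]: E(K, 0x4) = 0xF; 0xA ⊕ 0xF = 0x5.

C[0] = 0x0, C[1] = 0x4, C[2] = 0x5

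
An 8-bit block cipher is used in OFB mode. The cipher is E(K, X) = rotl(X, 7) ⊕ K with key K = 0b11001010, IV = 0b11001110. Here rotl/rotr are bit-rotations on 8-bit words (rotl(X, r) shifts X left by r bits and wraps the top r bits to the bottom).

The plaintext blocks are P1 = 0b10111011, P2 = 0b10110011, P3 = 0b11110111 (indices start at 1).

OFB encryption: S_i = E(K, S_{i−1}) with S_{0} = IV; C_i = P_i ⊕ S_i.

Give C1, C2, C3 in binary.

C1: S = E(K, 0b11001110) = 0b10101101; 0b10111011 ⊕ 0b10101101 = 0b00010110.
C2: S = E(K, 0b10101101) = 0b00011100; 0b10110011 ⊕ 0b00011100 = 0b10101111.
C3: S = E(K, 0b00011100) = 0b11000100; 0b11110111 ⊕ 0b11000100 = 0b00110011.

C1 = 0b00010110, C2 = 0b10101111, C3 = 0b00110011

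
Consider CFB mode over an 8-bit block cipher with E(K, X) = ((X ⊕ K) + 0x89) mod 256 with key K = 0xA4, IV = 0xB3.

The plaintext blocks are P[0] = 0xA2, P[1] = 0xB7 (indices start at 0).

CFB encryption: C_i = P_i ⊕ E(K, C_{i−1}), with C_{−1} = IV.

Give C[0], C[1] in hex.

C[0]: E(K, 0xB3) = 0xA0; 0xA2 ⊕ 0xA0 = 0x02.
C[1]: E(K, 0x02) = 0x2F; 0xB7 ⊕ 0x2F = 0x98.

C[0] = 0x02, C[1] = 0x98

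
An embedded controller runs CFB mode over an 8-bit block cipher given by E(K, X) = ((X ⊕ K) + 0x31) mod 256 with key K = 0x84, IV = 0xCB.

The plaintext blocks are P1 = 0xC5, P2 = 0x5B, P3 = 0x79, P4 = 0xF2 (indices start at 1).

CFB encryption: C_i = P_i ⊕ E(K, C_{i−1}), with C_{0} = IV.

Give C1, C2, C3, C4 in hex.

C1 = 0x45, C2 = 0xA9, C3 = 0x27, C4 = 0x26

C1: E(K, 0xCB) = 0x80; 0xC5 ⊕ 0x80 = 0x45.
C2: E(K, 0x45) = 0xF2; 0x5B ⊕ 0xF2 = 0xA9.
C3: E(K, 0xA9) = 0x5E; 0x79 ⊕ 0x5E = 0x27.
C4: E(K, 0x27) = 0xD4; 0xF2 ⊕ 0xD4 = 0x26.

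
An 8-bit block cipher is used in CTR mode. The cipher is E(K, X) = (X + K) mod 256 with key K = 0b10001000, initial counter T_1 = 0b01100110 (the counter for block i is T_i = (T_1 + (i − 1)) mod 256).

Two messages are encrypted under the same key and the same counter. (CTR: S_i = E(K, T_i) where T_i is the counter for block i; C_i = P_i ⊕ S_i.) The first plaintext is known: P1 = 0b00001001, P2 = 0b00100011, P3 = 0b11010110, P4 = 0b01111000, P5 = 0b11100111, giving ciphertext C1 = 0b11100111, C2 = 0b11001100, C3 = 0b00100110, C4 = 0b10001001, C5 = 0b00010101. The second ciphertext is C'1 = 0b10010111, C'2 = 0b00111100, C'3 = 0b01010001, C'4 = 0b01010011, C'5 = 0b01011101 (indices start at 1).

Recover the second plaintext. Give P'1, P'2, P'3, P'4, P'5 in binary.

In CTR with a reused counter, both messages share the same keystream S_i, so C_i ⊕ C'_i = P_i ⊕ P'_i and thus P'_i = P_i ⊕ C_i ⊕ C'_i.
P'1: 0b00001001 ⊕ 0b11100111 ⊕ 0b10010111 = 0b01111001.
P'2: 0b00100011 ⊕ 0b11001100 ⊕ 0b00111100 = 0b11010011.
P'3: 0b11010110 ⊕ 0b00100110 ⊕ 0b01010001 = 0b10100001.
P'4: 0b01111000 ⊕ 0b10001001 ⊕ 0b01010011 = 0b10100010.
P'5: 0b11100111 ⊕ 0b00010101 ⊕ 0b01011101 = 0b10101111.

P'1 = 0b01111001, P'2 = 0b11010011, P'3 = 0b10100001, P'4 = 0b10100010, P'5 = 0b10101111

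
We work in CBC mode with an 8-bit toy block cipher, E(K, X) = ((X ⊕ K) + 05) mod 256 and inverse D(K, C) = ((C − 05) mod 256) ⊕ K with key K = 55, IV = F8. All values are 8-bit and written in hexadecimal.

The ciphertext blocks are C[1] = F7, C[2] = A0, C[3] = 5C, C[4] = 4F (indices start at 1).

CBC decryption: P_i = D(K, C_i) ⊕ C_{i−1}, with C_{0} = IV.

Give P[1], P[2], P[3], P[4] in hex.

P[1] = 5F, P[2] = 39, P[3] = A2, P[4] = 43

P[1]: D(K, F7) = A7; A7 ⊕ F8 = 5F.
P[2]: D(K, A0) = CE; CE ⊕ F7 = 39.
P[3]: D(K, 5C) = 02; 02 ⊕ A0 = A2.
P[4]: D(K, 4F) = 1F; 1F ⊕ 5C = 43.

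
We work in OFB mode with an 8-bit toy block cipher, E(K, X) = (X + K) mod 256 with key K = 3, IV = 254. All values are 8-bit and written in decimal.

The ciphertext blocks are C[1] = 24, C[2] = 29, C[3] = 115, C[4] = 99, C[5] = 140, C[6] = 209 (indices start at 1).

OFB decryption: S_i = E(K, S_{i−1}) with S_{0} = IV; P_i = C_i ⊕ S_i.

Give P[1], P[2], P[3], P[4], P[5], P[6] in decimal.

P[1] = 25, P[2] = 25, P[3] = 116, P[4] = 105, P[5] = 129, P[6] = 193

P[1]: S = E(K, 254) = 1; 24 ⊕ 1 = 25.
P[2]: S = E(K, 1) = 4; 29 ⊕ 4 = 25.
P[3]: S = E(K, 4) = 7; 115 ⊕ 7 = 116.
P[4]: S = E(K, 7) = 10; 99 ⊕ 10 = 105.
P[5]: S = E(K, 10) = 13; 140 ⊕ 13 = 129.
P[6]: S = E(K, 13) = 16; 209 ⊕ 16 = 193.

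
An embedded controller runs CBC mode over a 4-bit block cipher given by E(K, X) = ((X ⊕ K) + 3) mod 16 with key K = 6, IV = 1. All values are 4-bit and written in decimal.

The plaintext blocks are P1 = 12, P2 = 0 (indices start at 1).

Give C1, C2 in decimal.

CBC encryption: C_i = E(K, P_i ⊕ C_{i−1}), with C_{0} = IV.
C1: P1 ⊕ 1 = 13; E(K, 13) = 14.
C2: P2 ⊕ 14 = 14; E(K, 14) = 11.

C1 = 14, C2 = 11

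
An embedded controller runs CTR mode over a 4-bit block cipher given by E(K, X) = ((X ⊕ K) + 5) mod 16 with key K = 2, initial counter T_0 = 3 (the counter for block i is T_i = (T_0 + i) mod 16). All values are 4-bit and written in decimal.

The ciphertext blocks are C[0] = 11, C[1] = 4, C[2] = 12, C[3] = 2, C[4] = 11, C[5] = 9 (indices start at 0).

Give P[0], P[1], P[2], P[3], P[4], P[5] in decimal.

CTR decryption: S_i = E(K, T_i) where T_i is the counter for block i; P_i = C_i ⊕ S_i.
P[0]: T = 3, S = E(K, T) = 6; 11 ⊕ 6 = 13.
P[1]: T = 4, S = E(K, T) = 11; 4 ⊕ 11 = 15.
P[2]: T = 5, S = E(K, T) = 12; 12 ⊕ 12 = 0.
P[3]: T = 6, S = E(K, T) = 9; 2 ⊕ 9 = 11.
P[4]: T = 7, S = E(K, T) = 10; 11 ⊕ 10 = 1.
P[5]: T = 8, S = E(K, T) = 15; 9 ⊕ 15 = 6.

P[0] = 13, P[1] = 15, P[2] = 0, P[3] = 11, P[4] = 1, P[5] = 6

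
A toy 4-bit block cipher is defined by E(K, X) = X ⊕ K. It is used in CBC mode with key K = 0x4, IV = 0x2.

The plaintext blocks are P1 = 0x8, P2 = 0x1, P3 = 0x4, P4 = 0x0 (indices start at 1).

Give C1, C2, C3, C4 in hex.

CBC encryption: C_i = E(K, P_i ⊕ C_{i−1}), with C_{0} = IV.
C1: P1 ⊕ 0x2 = 0xA; E(K, 0xA) = 0xE.
C2: P2 ⊕ 0xE = 0xF; E(K, 0xF) = 0xB.
C3: P3 ⊕ 0xB = 0xF; E(K, 0xF) = 0xB.
C4: P4 ⊕ 0xB = 0xB; E(K, 0xB) = 0xF.

C1 = 0xE, C2 = 0xB, C3 = 0xB, C4 = 0xF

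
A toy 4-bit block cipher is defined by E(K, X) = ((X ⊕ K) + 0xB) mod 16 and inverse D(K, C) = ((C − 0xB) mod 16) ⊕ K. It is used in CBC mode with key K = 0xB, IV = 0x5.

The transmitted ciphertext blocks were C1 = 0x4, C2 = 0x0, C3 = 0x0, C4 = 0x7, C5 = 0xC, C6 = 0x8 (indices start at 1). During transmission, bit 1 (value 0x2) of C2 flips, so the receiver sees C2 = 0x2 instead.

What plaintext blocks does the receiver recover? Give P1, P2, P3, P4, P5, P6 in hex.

CBC decryption: P_i = D(K, C_i) ⊕ C_{i−1}, with C_{0} = IV.
Only C2 changed, to 0x2. In CBC, a change in C_i garbles P_i and flips the same bit in P_{i+1}. Decrypting the received ciphertext:
P1: D(K, 0x4) = 0x2; 0x2 ⊕ 0x5 = 0x7.
P2: D(K, 0x2) = 0xC; 0xC ⊕ 0x4 = 0x8.
P3: D(K, 0x0) = 0xE; 0xE ⊕ 0x2 = 0xC.
P4: D(K, 0x7) = 0x7; 0x7 ⊕ 0x0 = 0x7.
P5: D(K, 0xC) = 0xA; 0xA ⊕ 0x7 = 0xD.
P6: D(K, 0x8) = 0x6; 0x6 ⊕ 0xC = 0xA.
Blocks that differ from the original plaintext: P2, P3.

P1 = 0x7, P2 = 0x8, P3 = 0xC, P4 = 0x7, P5 = 0xD, P6 = 0xA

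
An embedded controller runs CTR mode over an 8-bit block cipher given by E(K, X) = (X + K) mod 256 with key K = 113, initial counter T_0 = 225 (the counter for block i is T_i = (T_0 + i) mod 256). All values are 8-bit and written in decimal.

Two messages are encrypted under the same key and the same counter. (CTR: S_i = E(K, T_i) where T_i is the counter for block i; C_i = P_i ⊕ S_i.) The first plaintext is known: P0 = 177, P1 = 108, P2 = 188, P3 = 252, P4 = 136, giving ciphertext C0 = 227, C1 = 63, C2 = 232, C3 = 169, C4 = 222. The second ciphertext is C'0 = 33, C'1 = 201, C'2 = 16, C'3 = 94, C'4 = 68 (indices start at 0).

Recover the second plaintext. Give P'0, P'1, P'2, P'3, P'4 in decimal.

In CTR with a reused counter, both messages share the same keystream S_i, so C_i ⊕ C'_i = P_i ⊕ P'_i and thus P'_i = P_i ⊕ C_i ⊕ C'_i.
P'0: 177 ⊕ 227 ⊕ 33 = 115.
P'1: 108 ⊕ 63 ⊕ 201 = 154.
P'2: 188 ⊕ 232 ⊕ 16 = 68.
P'3: 252 ⊕ 169 ⊕ 94 = 11.
P'4: 136 ⊕ 222 ⊕ 68 = 18.

P'0 = 115, P'1 = 154, P'2 = 68, P'3 = 11, P'4 = 18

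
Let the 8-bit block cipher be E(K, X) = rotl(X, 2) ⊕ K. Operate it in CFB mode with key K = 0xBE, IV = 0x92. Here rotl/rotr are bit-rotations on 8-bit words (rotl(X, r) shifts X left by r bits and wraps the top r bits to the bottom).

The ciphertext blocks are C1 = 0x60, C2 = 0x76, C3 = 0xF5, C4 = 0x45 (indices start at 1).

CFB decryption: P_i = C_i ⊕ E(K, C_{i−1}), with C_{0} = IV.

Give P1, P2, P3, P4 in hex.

P1: E(K, 0x92) = 0xF4; 0x60 ⊕ 0xF4 = 0x94.
P2: E(K, 0x60) = 0x3F; 0x76 ⊕ 0x3F = 0x49.
P3: E(K, 0x76) = 0x67; 0xF5 ⊕ 0x67 = 0x92.
P4: E(K, 0xF5) = 0x69; 0x45 ⊕ 0x69 = 0x2C.

P1 = 0x94, P2 = 0x49, P3 = 0x92, P4 = 0x2C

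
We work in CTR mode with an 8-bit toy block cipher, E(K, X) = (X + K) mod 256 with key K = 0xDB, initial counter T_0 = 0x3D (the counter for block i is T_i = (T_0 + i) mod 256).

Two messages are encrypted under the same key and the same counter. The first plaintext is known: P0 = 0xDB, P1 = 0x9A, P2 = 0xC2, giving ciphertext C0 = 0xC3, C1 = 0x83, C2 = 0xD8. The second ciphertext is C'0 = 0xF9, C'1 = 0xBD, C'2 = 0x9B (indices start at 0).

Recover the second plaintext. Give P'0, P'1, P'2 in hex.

P'0 = 0xE1, P'1 = 0xA4, P'2 = 0x81

In CTR with a reused counter, both messages share the same keystream S_i, so C_i ⊕ C'_i = P_i ⊕ P'_i and thus P'_i = P_i ⊕ C_i ⊕ C'_i.
P'0: 0xDB ⊕ 0xC3 ⊕ 0xF9 = 0xE1.
P'1: 0x9A ⊕ 0x83 ⊕ 0xBD = 0xA4.
P'2: 0xC2 ⊕ 0xD8 ⊕ 0x9B = 0x81.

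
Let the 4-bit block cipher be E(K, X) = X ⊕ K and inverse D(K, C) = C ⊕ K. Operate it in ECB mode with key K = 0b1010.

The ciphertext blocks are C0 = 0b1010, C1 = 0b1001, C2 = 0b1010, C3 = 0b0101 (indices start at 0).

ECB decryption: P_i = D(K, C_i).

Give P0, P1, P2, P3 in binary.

P0 = 0b0000, P1 = 0b0011, P2 = 0b0000, P3 = 0b1111

P0: D(K, 0b1010) = 0b0000.
P1: D(K, 0b1001) = 0b0011.
P2: D(K, 0b1010) = 0b0000.
P3: D(K, 0b0101) = 0b1111.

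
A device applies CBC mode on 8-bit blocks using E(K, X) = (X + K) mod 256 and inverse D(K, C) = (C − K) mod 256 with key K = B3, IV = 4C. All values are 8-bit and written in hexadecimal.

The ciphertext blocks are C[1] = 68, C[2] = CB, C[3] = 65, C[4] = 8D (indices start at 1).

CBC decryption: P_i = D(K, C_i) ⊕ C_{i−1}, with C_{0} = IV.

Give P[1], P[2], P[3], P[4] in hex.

P[1] = F9, P[2] = 70, P[3] = 79, P[4] = BF

P[1]: D(K, 68) = B5; B5 ⊕ 4C = F9.
P[2]: D(K, CB) = 18; 18 ⊕ 68 = 70.
P[3]: D(K, 65) = B2; B2 ⊕ CB = 79.
P[4]: D(K, 8D) = DA; DA ⊕ 65 = BF.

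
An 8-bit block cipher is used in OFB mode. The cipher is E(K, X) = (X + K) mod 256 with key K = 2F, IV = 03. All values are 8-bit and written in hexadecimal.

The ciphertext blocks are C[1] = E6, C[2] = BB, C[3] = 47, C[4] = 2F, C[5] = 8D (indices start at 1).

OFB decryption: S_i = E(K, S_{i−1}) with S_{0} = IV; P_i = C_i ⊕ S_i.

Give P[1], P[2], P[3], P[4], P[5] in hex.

P[1] = D4, P[2] = DA, P[3] = D7, P[4] = 90, P[5] = 63

P[1]: S = E(K, 03) = 32; E6 ⊕ 32 = D4.
P[2]: S = E(K, 32) = 61; BB ⊕ 61 = DA.
P[3]: S = E(K, 61) = 90; 47 ⊕ 90 = D7.
P[4]: S = E(K, 90) = BF; 2F ⊕ BF = 90.
P[5]: S = E(K, BF) = EE; 8D ⊕ EE = 63.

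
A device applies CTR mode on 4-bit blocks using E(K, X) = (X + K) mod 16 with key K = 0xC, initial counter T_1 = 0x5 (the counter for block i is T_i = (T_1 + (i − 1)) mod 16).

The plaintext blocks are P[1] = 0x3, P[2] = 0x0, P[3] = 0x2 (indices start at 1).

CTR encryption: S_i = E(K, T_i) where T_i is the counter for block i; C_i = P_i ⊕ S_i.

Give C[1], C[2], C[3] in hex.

C[1] = 0x2, C[2] = 0x2, C[3] = 0x1

C[1]: T = 0x5, S = E(K, T) = 0x1; 0x3 ⊕ 0x1 = 0x2.
C[2]: T = 0x6, S = E(K, T) = 0x2; 0x0 ⊕ 0x2 = 0x2.
C[3]: T = 0x7, S = E(K, T) = 0x3; 0x2 ⊕ 0x3 = 0x1.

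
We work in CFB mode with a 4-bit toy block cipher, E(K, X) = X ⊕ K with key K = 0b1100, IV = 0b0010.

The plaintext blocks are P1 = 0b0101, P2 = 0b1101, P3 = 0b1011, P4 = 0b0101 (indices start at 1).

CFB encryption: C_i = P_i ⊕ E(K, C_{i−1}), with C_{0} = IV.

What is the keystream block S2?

C1: E(K, 0b0010) = 0b1110; 0b0101 ⊕ 0b1110 = 0b1011.
C2: E(K, 0b1011) = 0b0111; 0b1101 ⊕ 0b0111 = 0b1010.
So S2 = 0b0111.

0b0111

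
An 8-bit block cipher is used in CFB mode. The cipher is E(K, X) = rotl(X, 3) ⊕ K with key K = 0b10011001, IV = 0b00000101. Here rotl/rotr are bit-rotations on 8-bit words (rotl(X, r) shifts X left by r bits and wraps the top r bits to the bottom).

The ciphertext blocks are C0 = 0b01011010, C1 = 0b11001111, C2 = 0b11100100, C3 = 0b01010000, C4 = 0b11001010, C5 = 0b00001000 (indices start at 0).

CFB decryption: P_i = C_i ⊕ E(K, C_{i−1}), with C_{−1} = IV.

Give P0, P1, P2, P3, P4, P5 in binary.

P0: E(K, 0b00000101) = 0b10110001; 0b01011010 ⊕ 0b10110001 = 0b11101011.
P1: E(K, 0b01011010) = 0b01001011; 0b11001111 ⊕ 0b01001011 = 0b10000100.
P2: E(K, 0b11001111) = 0b11100111; 0b11100100 ⊕ 0b11100111 = 0b00000011.
P3: E(K, 0b11100100) = 0b10111110; 0b01010000 ⊕ 0b10111110 = 0b11101110.
P4: E(K, 0b01010000) = 0b00011011; 0b11001010 ⊕ 0b00011011 = 0b11010001.
P5: E(K, 0b11001010) = 0b11001111; 0b00001000 ⊕ 0b11001111 = 0b11000111.

P0 = 0b11101011, P1 = 0b10000100, P2 = 0b00000011, P3 = 0b11101110, P4 = 0b11010001, P5 = 0b11000111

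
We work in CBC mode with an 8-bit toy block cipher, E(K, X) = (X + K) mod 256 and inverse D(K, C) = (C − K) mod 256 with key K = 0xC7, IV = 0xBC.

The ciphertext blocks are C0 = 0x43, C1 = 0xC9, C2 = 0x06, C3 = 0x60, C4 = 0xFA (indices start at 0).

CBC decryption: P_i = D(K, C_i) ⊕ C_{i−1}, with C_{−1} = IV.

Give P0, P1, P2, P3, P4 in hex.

P0 = 0xC0, P1 = 0x41, P2 = 0xF6, P3 = 0x9F, P4 = 0x53

P0: D(K, 0x43) = 0x7C; 0x7C ⊕ 0xBC = 0xC0.
P1: D(K, 0xC9) = 0x02; 0x02 ⊕ 0x43 = 0x41.
P2: D(K, 0x06) = 0x3F; 0x3F ⊕ 0xC9 = 0xF6.
P3: D(K, 0x60) = 0x99; 0x99 ⊕ 0x06 = 0x9F.
P4: D(K, 0xFA) = 0x33; 0x33 ⊕ 0x60 = 0x53.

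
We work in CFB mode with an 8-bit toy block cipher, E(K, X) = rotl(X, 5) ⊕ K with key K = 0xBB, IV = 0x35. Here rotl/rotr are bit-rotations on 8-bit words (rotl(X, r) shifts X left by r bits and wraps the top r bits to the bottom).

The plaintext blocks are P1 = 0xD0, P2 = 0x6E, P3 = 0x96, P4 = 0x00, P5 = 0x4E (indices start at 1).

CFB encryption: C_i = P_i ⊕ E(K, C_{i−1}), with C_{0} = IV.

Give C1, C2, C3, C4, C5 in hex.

C1: E(K, 0x35) = 0x1D; 0xD0 ⊕ 0x1D = 0xCD.
C2: E(K, 0xCD) = 0x02; 0x6E ⊕ 0x02 = 0x6C.
C3: E(K, 0x6C) = 0x36; 0x96 ⊕ 0x36 = 0xA0.
C4: E(K, 0xA0) = 0xAF; 0x00 ⊕ 0xAF = 0xAF.
C5: E(K, 0xAF) = 0x4E; 0x4E ⊕ 0x4E = 0x00.

C1 = 0xCD, C2 = 0x6C, C3 = 0xA0, C4 = 0xAF, C5 = 0x00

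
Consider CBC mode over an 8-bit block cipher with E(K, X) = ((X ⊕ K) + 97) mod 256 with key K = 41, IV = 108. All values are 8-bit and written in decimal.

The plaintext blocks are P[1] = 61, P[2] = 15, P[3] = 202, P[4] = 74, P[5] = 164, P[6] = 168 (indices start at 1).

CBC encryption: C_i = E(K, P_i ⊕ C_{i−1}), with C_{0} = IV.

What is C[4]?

C[1]: P[1] ⊕ 108 = 81; E(K, 81) = 217.
C[2]: P[2] ⊕ 217 = 214; E(K, 214) = 96.
C[3]: P[3] ⊕ 96 = 170; E(K, 170) = 228.
C[4]: P[4] ⊕ 228 = 174; E(K, 174) = 232.

C[4] = 232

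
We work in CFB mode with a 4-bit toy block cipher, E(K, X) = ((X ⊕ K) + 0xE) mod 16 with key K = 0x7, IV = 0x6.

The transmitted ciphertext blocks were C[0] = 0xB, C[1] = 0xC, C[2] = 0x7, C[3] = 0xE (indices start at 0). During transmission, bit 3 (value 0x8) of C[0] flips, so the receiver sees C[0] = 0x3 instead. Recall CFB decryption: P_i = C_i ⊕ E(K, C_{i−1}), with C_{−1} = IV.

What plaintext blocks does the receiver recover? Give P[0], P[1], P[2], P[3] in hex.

Only C[0] changed, to 0x3. In CFB, a change in C_i flips the same bit in P_i and garbles P_{i+1}. Decrypting the received ciphertext:
P[0]: E(K, 0x6) = 0xF; 0x3 ⊕ 0xF = 0xC.
P[1]: E(K, 0x3) = 0x2; 0xC ⊕ 0x2 = 0xE.
P[2]: E(K, 0xC) = 0x9; 0x7 ⊕ 0x9 = 0xE.
P[3]: E(K, 0x7) = 0xE; 0xE ⊕ 0xE = 0x0.
Blocks that differ from the original plaintext: P[0], P[1].

P[0] = 0xC, P[1] = 0xE, P[2] = 0xE, P[3] = 0x0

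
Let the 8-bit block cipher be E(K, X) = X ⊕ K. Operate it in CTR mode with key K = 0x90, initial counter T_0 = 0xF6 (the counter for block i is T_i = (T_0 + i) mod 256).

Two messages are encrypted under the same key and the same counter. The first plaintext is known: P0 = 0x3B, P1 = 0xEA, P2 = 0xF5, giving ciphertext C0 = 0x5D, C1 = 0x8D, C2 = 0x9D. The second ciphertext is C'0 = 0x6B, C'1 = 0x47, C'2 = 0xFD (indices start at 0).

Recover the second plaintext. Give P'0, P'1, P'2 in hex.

In CTR with a reused counter, both messages share the same keystream S_i, so C_i ⊕ C'_i = P_i ⊕ P'_i and thus P'_i = P_i ⊕ C_i ⊕ C'_i.
P'0: 0x3B ⊕ 0x5D ⊕ 0x6B = 0x0D.
P'1: 0xEA ⊕ 0x8D ⊕ 0x47 = 0x20.
P'2: 0xF5 ⊕ 0x9D ⊕ 0xFD = 0x95.

P'0 = 0x0D, P'1 = 0x20, P'2 = 0x95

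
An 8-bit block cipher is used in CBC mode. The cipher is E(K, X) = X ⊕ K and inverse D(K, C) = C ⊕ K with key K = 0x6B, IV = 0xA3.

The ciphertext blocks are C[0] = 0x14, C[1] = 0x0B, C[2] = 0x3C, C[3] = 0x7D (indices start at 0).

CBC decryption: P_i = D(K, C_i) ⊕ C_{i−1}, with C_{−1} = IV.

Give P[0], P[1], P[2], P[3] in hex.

P[0] = 0xDC, P[1] = 0x74, P[2] = 0x5C, P[3] = 0x2A

P[0]: D(K, 0x14) = 0x7F; 0x7F ⊕ 0xA3 = 0xDC.
P[1]: D(K, 0x0B) = 0x60; 0x60 ⊕ 0x14 = 0x74.
P[2]: D(K, 0x3C) = 0x57; 0x57 ⊕ 0x0B = 0x5C.
P[3]: D(K, 0x7D) = 0x16; 0x16 ⊕ 0x3C = 0x2A.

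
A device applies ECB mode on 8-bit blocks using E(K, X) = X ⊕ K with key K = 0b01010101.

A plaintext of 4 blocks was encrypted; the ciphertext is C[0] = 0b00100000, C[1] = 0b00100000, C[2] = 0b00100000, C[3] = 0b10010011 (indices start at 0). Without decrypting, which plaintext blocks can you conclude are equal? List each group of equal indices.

ECB encrypts each block independently with the same key, so equal ciphertext blocks imply equal plaintext blocks.
C[0] = C[1] = C[2] = 0b00100000, so P[0] = P[1] = P[2].

P[0] = P[1] = P[2]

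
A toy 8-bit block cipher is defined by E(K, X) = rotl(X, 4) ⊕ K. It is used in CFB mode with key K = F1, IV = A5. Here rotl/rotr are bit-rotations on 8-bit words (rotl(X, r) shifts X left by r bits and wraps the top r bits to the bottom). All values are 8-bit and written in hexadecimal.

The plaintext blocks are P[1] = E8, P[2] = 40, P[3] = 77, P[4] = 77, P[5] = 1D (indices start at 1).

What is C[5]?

CFB encryption: C_i = P_i ⊕ E(K, C_{i−1}), with C_{0} = IV.
C[1]: E(K, A5) = AB; E8 ⊕ AB = 43.
C[2]: E(K, 43) = C5; 40 ⊕ C5 = 85.
C[3]: E(K, 85) = A9; 77 ⊕ A9 = DE.
C[4]: E(K, DE) = 1C; 77 ⊕ 1C = 6B.
C[5]: E(K, 6B) = 47; 1D ⊕ 47 = 5A.

C[5] = 5A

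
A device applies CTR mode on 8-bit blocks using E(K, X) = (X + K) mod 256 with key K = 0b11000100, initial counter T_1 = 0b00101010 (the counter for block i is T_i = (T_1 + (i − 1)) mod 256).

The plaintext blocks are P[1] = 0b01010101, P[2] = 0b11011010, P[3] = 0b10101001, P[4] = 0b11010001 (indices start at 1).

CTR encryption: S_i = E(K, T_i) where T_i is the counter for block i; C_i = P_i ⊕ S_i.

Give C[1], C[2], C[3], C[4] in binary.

C[1]: T = 0b00101010, S = E(K, T) = 0b11101110; 0b01010101 ⊕ 0b11101110 = 0b10111011.
C[2]: T = 0b00101011, S = E(K, T) = 0b11101111; 0b11011010 ⊕ 0b11101111 = 0b00110101.
C[3]: T = 0b00101100, S = E(K, T) = 0b11110000; 0b10101001 ⊕ 0b11110000 = 0b01011001.
C[4]: T = 0b00101101, S = E(K, T) = 0b11110001; 0b11010001 ⊕ 0b11110001 = 0b00100000.

C[1] = 0b10111011, C[2] = 0b00110101, C[3] = 0b01011001, C[4] = 0b00100000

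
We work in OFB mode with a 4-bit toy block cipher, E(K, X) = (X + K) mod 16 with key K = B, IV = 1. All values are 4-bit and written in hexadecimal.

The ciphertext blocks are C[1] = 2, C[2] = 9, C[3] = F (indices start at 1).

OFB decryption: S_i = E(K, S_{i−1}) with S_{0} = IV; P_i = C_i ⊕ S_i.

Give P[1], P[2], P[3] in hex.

P[1]: S = E(K, 1) = C; 2 ⊕ C = E.
P[2]: S = E(K, C) = 7; 9 ⊕ 7 = E.
P[3]: S = E(K, 7) = 2; F ⊕ 2 = D.

P[1] = E, P[2] = E, P[3] = D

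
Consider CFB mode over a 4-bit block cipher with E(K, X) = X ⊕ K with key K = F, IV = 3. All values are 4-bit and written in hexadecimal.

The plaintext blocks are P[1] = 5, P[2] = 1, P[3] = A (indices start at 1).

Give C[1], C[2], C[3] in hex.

CFB encryption: C_i = P_i ⊕ E(K, C_{i−1}), with C_{0} = IV.
C[1]: E(K, 3) = C; 5 ⊕ C = 9.
C[2]: E(K, 9) = 6; 1 ⊕ 6 = 7.
C[3]: E(K, 7) = 8; A ⊕ 8 = 2.

C[1] = 9, C[2] = 7, C[3] = 2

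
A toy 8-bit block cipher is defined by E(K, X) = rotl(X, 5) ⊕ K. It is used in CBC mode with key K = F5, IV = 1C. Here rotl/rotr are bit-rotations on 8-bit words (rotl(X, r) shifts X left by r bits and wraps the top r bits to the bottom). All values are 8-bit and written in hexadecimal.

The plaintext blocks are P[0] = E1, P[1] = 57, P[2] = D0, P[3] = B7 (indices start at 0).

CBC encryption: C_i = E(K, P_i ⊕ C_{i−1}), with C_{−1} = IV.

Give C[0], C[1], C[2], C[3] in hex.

C[0] = 4A, C[1] = 56, C[2] = 25, C[3] = A7

C[0]: P[0] ⊕ 1C = FD; E(K, FD) = 4A.
C[1]: P[1] ⊕ 4A = 1D; E(K, 1D) = 56.
C[2]: P[2] ⊕ 56 = 86; E(K, 86) = 25.
C[3]: P[3] ⊕ 25 = 92; E(K, 92) = A7.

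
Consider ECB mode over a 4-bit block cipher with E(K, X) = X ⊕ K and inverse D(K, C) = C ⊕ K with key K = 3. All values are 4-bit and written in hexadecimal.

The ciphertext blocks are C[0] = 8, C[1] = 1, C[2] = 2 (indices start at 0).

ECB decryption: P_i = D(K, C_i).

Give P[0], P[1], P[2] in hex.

P[0]: D(K, 8) = B.
P[1]: D(K, 1) = 2.
P[2]: D(K, 2) = 1.

P[0] = B, P[1] = 2, P[2] = 1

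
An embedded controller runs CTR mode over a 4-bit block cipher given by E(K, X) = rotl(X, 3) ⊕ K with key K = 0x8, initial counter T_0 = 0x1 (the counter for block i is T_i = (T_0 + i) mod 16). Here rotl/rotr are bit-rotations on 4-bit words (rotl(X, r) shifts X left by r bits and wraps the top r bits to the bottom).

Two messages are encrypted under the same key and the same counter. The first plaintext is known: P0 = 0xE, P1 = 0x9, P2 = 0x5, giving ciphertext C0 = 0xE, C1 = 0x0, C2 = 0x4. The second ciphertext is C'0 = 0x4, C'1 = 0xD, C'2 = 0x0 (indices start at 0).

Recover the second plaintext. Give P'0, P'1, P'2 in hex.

P'0 = 0x4, P'1 = 0x4, P'2 = 0x1

In CTR with a reused counter, both messages share the same keystream S_i, so C_i ⊕ C'_i = P_i ⊕ P'_i and thus P'_i = P_i ⊕ C_i ⊕ C'_i.
P'0: 0xE ⊕ 0xE ⊕ 0x4 = 0x4.
P'1: 0x9 ⊕ 0x0 ⊕ 0xD = 0x4.
P'2: 0x5 ⊕ 0x4 ⊕ 0x0 = 0x1.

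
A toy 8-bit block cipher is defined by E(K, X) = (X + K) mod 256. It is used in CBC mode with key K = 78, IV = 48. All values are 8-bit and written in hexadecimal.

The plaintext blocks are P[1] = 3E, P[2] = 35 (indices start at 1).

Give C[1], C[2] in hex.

C[1] = EE, C[2] = 53

CBC encryption: C_i = E(K, P_i ⊕ C_{i−1}), with C_{0} = IV.
C[1]: P[1] ⊕ 48 = 76; E(K, 76) = EE.
C[2]: P[2] ⊕ EE = DB; E(K, DB) = 53.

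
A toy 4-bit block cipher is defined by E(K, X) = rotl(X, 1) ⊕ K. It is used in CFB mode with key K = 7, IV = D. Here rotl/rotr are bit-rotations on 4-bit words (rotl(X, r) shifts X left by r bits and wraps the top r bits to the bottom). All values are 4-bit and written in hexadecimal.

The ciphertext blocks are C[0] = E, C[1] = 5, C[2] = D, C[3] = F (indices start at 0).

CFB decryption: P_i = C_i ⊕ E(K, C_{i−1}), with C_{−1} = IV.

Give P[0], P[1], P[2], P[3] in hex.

P[0] = 2, P[1] = F, P[2] = 0, P[3] = 3

P[0]: E(K, D) = C; E ⊕ C = 2.
P[1]: E(K, E) = A; 5 ⊕ A = F.
P[2]: E(K, 5) = D; D ⊕ D = 0.
P[3]: E(K, D) = C; F ⊕ C = 3.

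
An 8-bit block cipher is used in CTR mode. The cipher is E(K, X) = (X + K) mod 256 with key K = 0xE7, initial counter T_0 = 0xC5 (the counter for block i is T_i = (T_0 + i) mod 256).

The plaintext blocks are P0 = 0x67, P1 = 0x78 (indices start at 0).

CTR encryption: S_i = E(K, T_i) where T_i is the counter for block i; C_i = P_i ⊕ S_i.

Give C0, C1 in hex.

C0 = 0xCB, C1 = 0xD5

C0: T = 0xC5, S = E(K, T) = 0xAC; 0x67 ⊕ 0xAC = 0xCB.
C1: T = 0xC6, S = E(K, T) = 0xAD; 0x78 ⊕ 0xAD = 0xD5.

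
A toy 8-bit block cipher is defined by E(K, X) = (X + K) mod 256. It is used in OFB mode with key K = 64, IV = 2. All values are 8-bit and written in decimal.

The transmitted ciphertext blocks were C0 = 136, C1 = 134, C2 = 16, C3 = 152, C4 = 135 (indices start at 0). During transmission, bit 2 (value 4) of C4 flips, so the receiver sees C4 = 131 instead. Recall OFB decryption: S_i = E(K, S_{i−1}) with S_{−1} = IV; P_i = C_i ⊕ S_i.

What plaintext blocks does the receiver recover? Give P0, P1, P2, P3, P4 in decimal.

Only C4 changed, to 131. In OFB, a change in C_i flips the same bit in P_i only; the keystream is unaffected. Decrypting the received ciphertext:
P0: S = E(K, 2) = 66; 136 ⊕ 66 = 202.
P1: S = E(K, 66) = 130; 134 ⊕ 130 = 4.
P2: S = E(K, 130) = 194; 16 ⊕ 194 = 210.
P3: S = E(K, 194) = 2; 152 ⊕ 2 = 154.
P4: S = E(K, 2) = 66; 131 ⊕ 66 = 193.
Blocks that differ from the original plaintext: P4.

P0 = 202, P1 = 4, P2 = 210, P3 = 154, P4 = 193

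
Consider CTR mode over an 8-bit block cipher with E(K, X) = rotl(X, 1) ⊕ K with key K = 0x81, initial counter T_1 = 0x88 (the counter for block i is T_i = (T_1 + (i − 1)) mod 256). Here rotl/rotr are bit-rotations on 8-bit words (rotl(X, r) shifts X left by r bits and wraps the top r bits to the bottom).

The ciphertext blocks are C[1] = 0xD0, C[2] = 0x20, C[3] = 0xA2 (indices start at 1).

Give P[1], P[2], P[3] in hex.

P[1] = 0x40, P[2] = 0xB2, P[3] = 0x36

CTR decryption: S_i = E(K, T_i) where T_i is the counter for block i; P_i = C_i ⊕ S_i.
P[1]: T = 0x88, S = E(K, T) = 0x90; 0xD0 ⊕ 0x90 = 0x40.
P[2]: T = 0x89, S = E(K, T) = 0x92; 0x20 ⊕ 0x92 = 0xB2.
P[3]: T = 0x8A, S = E(K, T) = 0x94; 0xA2 ⊕ 0x94 = 0x36.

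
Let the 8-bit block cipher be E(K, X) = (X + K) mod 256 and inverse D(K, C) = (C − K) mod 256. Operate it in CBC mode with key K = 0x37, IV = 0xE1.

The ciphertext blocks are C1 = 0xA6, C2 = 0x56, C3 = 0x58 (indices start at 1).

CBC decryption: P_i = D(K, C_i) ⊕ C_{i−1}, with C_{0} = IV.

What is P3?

P3 = 0x77

P3: D(K, 0x58) = 0x21; 0x21 ⊕ 0x56 = 0x77.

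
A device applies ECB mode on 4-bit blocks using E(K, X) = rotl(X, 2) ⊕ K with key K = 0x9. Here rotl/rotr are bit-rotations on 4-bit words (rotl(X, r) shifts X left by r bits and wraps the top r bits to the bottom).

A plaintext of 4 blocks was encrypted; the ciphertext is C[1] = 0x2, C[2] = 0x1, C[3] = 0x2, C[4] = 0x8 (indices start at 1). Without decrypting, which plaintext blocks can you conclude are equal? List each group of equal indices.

ECB encrypts each block independently with the same key, so equal ciphertext blocks imply equal plaintext blocks.
C[1] = C[3] = 0x2, so P[1] = P[3].

P[1] = P[3]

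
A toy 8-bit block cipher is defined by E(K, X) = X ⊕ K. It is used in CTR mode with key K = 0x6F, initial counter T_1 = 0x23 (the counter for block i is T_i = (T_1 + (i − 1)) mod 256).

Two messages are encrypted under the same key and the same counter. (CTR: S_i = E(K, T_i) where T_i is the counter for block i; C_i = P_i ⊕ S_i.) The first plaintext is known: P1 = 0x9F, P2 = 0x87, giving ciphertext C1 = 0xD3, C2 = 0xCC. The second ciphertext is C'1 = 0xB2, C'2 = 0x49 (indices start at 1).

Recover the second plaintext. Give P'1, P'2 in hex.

In CTR with a reused counter, both messages share the same keystream S_i, so C_i ⊕ C'_i = P_i ⊕ P'_i and thus P'_i = P_i ⊕ C_i ⊕ C'_i.
P'1: 0x9F ⊕ 0xD3 ⊕ 0xB2 = 0xFE.
P'2: 0x87 ⊕ 0xCC ⊕ 0x49 = 0x02.

P'1 = 0xFE, P'2 = 0x02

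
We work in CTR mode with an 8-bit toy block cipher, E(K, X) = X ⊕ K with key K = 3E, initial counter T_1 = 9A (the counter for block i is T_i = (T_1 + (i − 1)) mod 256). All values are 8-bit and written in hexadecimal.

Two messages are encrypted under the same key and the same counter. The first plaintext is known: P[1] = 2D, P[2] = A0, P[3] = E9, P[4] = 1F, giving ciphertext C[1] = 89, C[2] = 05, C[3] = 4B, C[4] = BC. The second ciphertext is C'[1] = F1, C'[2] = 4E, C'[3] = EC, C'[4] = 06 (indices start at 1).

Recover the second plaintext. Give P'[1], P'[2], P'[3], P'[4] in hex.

P'[1] = 55, P'[2] = EB, P'[3] = 4E, P'[4] = A5

In CTR with a reused counter, both messages share the same keystream S_i, so C_i ⊕ C'_i = P_i ⊕ P'_i and thus P'_i = P_i ⊕ C_i ⊕ C'_i.
P'[1]: 2D ⊕ 89 ⊕ F1 = 55.
P'[2]: A0 ⊕ 05 ⊕ 4E = EB.
P'[3]: E9 ⊕ 4B ⊕ EC = 4E.
P'[4]: 1F ⊕ BC ⊕ 06 = A5.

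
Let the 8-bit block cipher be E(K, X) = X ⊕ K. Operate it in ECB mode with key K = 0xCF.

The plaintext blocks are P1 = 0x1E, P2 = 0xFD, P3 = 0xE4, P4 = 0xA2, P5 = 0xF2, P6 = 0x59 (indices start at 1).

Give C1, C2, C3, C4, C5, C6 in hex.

C1 = 0xD1, C2 = 0x32, C3 = 0x2B, C4 = 0x6D, C5 = 0x3D, C6 = 0x96

ECB encryption: C_i = E(K, P_i).
C1: E(K, 0x1E) = 0xD1.
C2: E(K, 0xFD) = 0x32.
C3: E(K, 0xE4) = 0x2B.
C4: E(K, 0xA2) = 0x6D.
C5: E(K, 0xF2) = 0x3D.
C6: E(K, 0x59) = 0x96.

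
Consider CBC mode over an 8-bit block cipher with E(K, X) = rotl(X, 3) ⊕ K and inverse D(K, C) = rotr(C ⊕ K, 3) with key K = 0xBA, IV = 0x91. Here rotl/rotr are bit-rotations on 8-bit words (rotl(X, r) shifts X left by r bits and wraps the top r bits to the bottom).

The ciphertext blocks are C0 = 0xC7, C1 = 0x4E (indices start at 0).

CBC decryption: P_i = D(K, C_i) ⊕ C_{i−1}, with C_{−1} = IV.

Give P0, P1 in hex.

P0 = 0x3E, P1 = 0x59

P0: D(K, 0xC7) = 0xAF; 0xAF ⊕ 0x91 = 0x3E.
P1: D(K, 0x4E) = 0x9E; 0x9E ⊕ 0xC7 = 0x59.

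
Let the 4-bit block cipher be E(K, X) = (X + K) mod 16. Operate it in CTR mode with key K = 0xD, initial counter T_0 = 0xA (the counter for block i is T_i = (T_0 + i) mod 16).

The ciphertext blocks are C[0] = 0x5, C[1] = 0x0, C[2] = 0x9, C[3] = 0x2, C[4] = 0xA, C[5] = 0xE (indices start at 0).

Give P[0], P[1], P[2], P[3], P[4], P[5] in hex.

P[0] = 0x2, P[1] = 0x8, P[2] = 0x0, P[3] = 0x8, P[4] = 0x1, P[5] = 0x2

CTR decryption: S_i = E(K, T_i) where T_i is the counter for block i; P_i = C_i ⊕ S_i.
P[0]: T = 0xA, S = E(K, T) = 0x7; 0x5 ⊕ 0x7 = 0x2.
P[1]: T = 0xB, S = E(K, T) = 0x8; 0x0 ⊕ 0x8 = 0x8.
P[2]: T = 0xC, S = E(K, T) = 0x9; 0x9 ⊕ 0x9 = 0x0.
P[3]: T = 0xD, S = E(K, T) = 0xA; 0x2 ⊕ 0xA = 0x8.
P[4]: T = 0xE, S = E(K, T) = 0xB; 0xA ⊕ 0xB = 0x1.
P[5]: T = 0xF, S = E(K, T) = 0xC; 0xE ⊕ 0xC = 0x2.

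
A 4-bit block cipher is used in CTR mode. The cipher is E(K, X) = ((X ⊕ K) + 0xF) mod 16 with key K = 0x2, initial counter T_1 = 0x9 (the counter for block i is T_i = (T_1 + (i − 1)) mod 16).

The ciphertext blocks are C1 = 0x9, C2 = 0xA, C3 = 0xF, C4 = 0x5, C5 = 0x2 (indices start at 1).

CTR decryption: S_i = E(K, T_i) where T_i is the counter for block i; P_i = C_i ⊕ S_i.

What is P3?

P3 = 0x7

P3: T = 0xB, S = E(K, T) = 0x8; 0xF ⊕ 0x8 = 0x7.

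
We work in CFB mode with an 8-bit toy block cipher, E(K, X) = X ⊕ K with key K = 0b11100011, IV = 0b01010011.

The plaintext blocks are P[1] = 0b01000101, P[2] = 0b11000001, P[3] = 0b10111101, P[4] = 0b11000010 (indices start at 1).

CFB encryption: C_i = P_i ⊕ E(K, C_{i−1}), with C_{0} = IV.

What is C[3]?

C[3] = 0b10001001

C[1]: E(K, 0b01010011) = 0b10110000; 0b01000101 ⊕ 0b10110000 = 0b11110101.
C[2]: E(K, 0b11110101) = 0b00010110; 0b11000001 ⊕ 0b00010110 = 0b11010111.
C[3]: E(K, 0b11010111) = 0b00110100; 0b10111101 ⊕ 0b00110100 = 0b10001001.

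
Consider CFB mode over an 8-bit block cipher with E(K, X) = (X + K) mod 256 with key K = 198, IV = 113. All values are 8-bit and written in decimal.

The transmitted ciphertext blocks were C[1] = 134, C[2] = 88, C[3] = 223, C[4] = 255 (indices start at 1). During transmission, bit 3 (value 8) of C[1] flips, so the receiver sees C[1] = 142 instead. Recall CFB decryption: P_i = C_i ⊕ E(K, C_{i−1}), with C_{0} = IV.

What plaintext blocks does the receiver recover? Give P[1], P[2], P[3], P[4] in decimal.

Only C[1] changed, to 142. In CFB, a change in C_i flips the same bit in P_i and garbles P_{i+1}. Decrypting the received ciphertext:
P[1]: E(K, 113) = 55; 142 ⊕ 55 = 185.
P[2]: E(K, 142) = 84; 88 ⊕ 84 = 12.
P[3]: E(K, 88) = 30; 223 ⊕ 30 = 193.
P[4]: E(K, 223) = 165; 255 ⊕ 165 = 90.
Blocks that differ from the original plaintext: P[1], P[2].

P[1] = 185, P[2] = 12, P[3] = 193, P[4] = 90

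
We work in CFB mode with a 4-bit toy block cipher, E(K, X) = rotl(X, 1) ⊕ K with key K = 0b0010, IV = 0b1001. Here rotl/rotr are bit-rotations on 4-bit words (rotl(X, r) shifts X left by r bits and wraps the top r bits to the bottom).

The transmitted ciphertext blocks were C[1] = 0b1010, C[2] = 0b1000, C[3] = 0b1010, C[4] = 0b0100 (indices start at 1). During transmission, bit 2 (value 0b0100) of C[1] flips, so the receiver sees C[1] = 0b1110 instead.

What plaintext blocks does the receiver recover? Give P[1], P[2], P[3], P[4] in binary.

CFB decryption: P_i = C_i ⊕ E(K, C_{i−1}), with C_{0} = IV.
Only C[1] changed, to 0b1110. In CFB, a change in C_i flips the same bit in P_i and garbles P_{i+1}. Decrypting the received ciphertext:
P[1]: E(K, 0b1001) = 0b0001; 0b1110 ⊕ 0b0001 = 0b1111.
P[2]: E(K, 0b1110) = 0b1111; 0b1000 ⊕ 0b1111 = 0b0111.
P[3]: E(K, 0b1000) = 0b0011; 0b1010 ⊕ 0b0011 = 0b1001.
P[4]: E(K, 0b1010) = 0b0111; 0b0100 ⊕ 0b0111 = 0b0011.
Blocks that differ from the original plaintext: P[1], P[2].

P[1] = 0b1111, P[2] = 0b0111, P[3] = 0b1001, P[4] = 0b0011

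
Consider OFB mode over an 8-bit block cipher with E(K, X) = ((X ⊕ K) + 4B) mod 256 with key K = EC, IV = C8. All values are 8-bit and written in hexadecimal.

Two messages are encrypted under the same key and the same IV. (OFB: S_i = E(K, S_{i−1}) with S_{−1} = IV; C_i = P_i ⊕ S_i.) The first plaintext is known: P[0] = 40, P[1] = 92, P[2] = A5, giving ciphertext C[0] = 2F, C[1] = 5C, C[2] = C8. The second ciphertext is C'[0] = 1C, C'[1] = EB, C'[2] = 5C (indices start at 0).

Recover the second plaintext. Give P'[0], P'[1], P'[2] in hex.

In OFB with a reused IV, both messages share the same keystream S_i, so C_i ⊕ C'_i = P_i ⊕ P'_i and thus P'_i = P_i ⊕ C_i ⊕ C'_i.
P'[0]: 40 ⊕ 2F ⊕ 1C = 73.
P'[1]: 92 ⊕ 5C ⊕ EB = 25.
P'[2]: A5 ⊕ C8 ⊕ 5C = 31.

P'[0] = 73, P'[1] = 25, P'[2] = 31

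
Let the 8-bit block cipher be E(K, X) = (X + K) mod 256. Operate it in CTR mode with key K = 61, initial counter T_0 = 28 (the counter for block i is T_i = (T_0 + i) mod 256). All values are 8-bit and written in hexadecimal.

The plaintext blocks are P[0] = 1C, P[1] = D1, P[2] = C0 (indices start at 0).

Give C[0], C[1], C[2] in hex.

CTR encryption: S_i = E(K, T_i) where T_i is the counter for block i; C_i = P_i ⊕ S_i.
C[0]: T = 28, S = E(K, T) = 89; 1C ⊕ 89 = 95.
C[1]: T = 29, S = E(K, T) = 8A; D1 ⊕ 8A = 5B.
C[2]: T = 2A, S = E(K, T) = 8B; C0 ⊕ 8B = 4B.

C[0] = 95, C[1] = 5B, C[2] = 4B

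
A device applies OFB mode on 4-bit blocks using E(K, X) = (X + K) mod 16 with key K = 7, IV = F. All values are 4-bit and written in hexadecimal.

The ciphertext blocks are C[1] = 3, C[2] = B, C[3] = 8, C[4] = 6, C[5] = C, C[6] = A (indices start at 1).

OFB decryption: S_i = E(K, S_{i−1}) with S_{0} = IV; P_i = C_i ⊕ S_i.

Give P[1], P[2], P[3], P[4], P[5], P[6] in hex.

P[1]: S = E(K, F) = 6; 3 ⊕ 6 = 5.
P[2]: S = E(K, 6) = D; B ⊕ D = 6.
P[3]: S = E(K, D) = 4; 8 ⊕ 4 = C.
P[4]: S = E(K, 4) = B; 6 ⊕ B = D.
P[5]: S = E(K, B) = 2; C ⊕ 2 = E.
P[6]: S = E(K, 2) = 9; A ⊕ 9 = 3.

P[1] = 5, P[2] = 6, P[3] = C, P[4] = D, P[5] = E, P[6] = 3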